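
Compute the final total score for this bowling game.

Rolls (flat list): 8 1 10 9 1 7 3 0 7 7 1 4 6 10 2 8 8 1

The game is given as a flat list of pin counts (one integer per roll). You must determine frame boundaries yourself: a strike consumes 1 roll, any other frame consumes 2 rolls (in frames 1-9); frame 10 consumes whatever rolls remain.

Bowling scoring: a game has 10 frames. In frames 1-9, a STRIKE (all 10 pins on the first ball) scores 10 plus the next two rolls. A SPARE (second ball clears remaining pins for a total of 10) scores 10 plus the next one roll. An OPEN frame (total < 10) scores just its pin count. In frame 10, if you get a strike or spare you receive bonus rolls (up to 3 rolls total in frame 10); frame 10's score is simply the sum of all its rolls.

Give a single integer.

Answer: 138

Derivation:
Frame 1: OPEN (8+1=9). Cumulative: 9
Frame 2: STRIKE. 10 + next two rolls (9+1) = 20. Cumulative: 29
Frame 3: SPARE (9+1=10). 10 + next roll (7) = 17. Cumulative: 46
Frame 4: SPARE (7+3=10). 10 + next roll (0) = 10. Cumulative: 56
Frame 5: OPEN (0+7=7). Cumulative: 63
Frame 6: OPEN (7+1=8). Cumulative: 71
Frame 7: SPARE (4+6=10). 10 + next roll (10) = 20. Cumulative: 91
Frame 8: STRIKE. 10 + next two rolls (2+8) = 20. Cumulative: 111
Frame 9: SPARE (2+8=10). 10 + next roll (8) = 18. Cumulative: 129
Frame 10: OPEN. Sum of all frame-10 rolls (8+1) = 9. Cumulative: 138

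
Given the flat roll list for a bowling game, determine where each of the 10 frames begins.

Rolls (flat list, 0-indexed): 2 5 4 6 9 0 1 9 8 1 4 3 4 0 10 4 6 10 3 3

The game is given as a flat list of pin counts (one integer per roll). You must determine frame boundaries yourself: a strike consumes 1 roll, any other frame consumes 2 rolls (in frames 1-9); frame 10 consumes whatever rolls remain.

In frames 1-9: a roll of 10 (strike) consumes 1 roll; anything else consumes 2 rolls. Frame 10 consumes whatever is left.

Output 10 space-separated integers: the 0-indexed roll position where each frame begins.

Frame 1 starts at roll index 0: rolls=2,5 (sum=7), consumes 2 rolls
Frame 2 starts at roll index 2: rolls=4,6 (sum=10), consumes 2 rolls
Frame 3 starts at roll index 4: rolls=9,0 (sum=9), consumes 2 rolls
Frame 4 starts at roll index 6: rolls=1,9 (sum=10), consumes 2 rolls
Frame 5 starts at roll index 8: rolls=8,1 (sum=9), consumes 2 rolls
Frame 6 starts at roll index 10: rolls=4,3 (sum=7), consumes 2 rolls
Frame 7 starts at roll index 12: rolls=4,0 (sum=4), consumes 2 rolls
Frame 8 starts at roll index 14: roll=10 (strike), consumes 1 roll
Frame 9 starts at roll index 15: rolls=4,6 (sum=10), consumes 2 rolls
Frame 10 starts at roll index 17: 3 remaining rolls

Answer: 0 2 4 6 8 10 12 14 15 17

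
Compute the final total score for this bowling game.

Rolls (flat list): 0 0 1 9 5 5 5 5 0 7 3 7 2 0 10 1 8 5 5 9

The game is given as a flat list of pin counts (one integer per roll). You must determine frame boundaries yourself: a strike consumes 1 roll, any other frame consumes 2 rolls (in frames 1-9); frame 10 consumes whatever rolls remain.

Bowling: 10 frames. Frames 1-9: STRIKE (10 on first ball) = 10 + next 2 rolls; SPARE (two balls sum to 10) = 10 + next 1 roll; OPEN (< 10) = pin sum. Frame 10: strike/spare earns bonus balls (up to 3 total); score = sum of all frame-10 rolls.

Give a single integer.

Frame 1: OPEN (0+0=0). Cumulative: 0
Frame 2: SPARE (1+9=10). 10 + next roll (5) = 15. Cumulative: 15
Frame 3: SPARE (5+5=10). 10 + next roll (5) = 15. Cumulative: 30
Frame 4: SPARE (5+5=10). 10 + next roll (0) = 10. Cumulative: 40
Frame 5: OPEN (0+7=7). Cumulative: 47
Frame 6: SPARE (3+7=10). 10 + next roll (2) = 12. Cumulative: 59
Frame 7: OPEN (2+0=2). Cumulative: 61
Frame 8: STRIKE. 10 + next two rolls (1+8) = 19. Cumulative: 80
Frame 9: OPEN (1+8=9). Cumulative: 89
Frame 10: SPARE. Sum of all frame-10 rolls (5+5+9) = 19. Cumulative: 108

Answer: 108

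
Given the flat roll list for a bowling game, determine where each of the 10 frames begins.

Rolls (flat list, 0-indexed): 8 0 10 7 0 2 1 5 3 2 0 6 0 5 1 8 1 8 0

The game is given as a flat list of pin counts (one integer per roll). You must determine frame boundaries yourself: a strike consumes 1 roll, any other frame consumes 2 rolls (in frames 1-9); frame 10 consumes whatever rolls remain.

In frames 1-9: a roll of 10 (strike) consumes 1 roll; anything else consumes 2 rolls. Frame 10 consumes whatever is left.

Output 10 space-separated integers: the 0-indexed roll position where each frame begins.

Answer: 0 2 3 5 7 9 11 13 15 17

Derivation:
Frame 1 starts at roll index 0: rolls=8,0 (sum=8), consumes 2 rolls
Frame 2 starts at roll index 2: roll=10 (strike), consumes 1 roll
Frame 3 starts at roll index 3: rolls=7,0 (sum=7), consumes 2 rolls
Frame 4 starts at roll index 5: rolls=2,1 (sum=3), consumes 2 rolls
Frame 5 starts at roll index 7: rolls=5,3 (sum=8), consumes 2 rolls
Frame 6 starts at roll index 9: rolls=2,0 (sum=2), consumes 2 rolls
Frame 7 starts at roll index 11: rolls=6,0 (sum=6), consumes 2 rolls
Frame 8 starts at roll index 13: rolls=5,1 (sum=6), consumes 2 rolls
Frame 9 starts at roll index 15: rolls=8,1 (sum=9), consumes 2 rolls
Frame 10 starts at roll index 17: 2 remaining rolls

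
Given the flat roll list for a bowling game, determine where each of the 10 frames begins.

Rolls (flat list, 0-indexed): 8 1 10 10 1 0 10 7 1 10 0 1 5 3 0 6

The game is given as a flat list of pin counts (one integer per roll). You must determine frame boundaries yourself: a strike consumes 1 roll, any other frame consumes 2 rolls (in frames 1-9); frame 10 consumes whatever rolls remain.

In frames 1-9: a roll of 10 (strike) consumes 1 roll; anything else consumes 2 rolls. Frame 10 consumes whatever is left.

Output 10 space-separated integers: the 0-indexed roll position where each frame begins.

Frame 1 starts at roll index 0: rolls=8,1 (sum=9), consumes 2 rolls
Frame 2 starts at roll index 2: roll=10 (strike), consumes 1 roll
Frame 3 starts at roll index 3: roll=10 (strike), consumes 1 roll
Frame 4 starts at roll index 4: rolls=1,0 (sum=1), consumes 2 rolls
Frame 5 starts at roll index 6: roll=10 (strike), consumes 1 roll
Frame 6 starts at roll index 7: rolls=7,1 (sum=8), consumes 2 rolls
Frame 7 starts at roll index 9: roll=10 (strike), consumes 1 roll
Frame 8 starts at roll index 10: rolls=0,1 (sum=1), consumes 2 rolls
Frame 9 starts at roll index 12: rolls=5,3 (sum=8), consumes 2 rolls
Frame 10 starts at roll index 14: 2 remaining rolls

Answer: 0 2 3 4 6 7 9 10 12 14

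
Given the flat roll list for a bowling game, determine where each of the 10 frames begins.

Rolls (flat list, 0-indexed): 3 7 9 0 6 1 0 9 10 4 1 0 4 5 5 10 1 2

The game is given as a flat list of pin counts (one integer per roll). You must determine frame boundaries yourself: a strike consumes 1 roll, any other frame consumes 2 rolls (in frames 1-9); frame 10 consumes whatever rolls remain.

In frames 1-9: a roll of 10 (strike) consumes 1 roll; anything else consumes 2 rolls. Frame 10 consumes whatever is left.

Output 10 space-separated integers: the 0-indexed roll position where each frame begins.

Frame 1 starts at roll index 0: rolls=3,7 (sum=10), consumes 2 rolls
Frame 2 starts at roll index 2: rolls=9,0 (sum=9), consumes 2 rolls
Frame 3 starts at roll index 4: rolls=6,1 (sum=7), consumes 2 rolls
Frame 4 starts at roll index 6: rolls=0,9 (sum=9), consumes 2 rolls
Frame 5 starts at roll index 8: roll=10 (strike), consumes 1 roll
Frame 6 starts at roll index 9: rolls=4,1 (sum=5), consumes 2 rolls
Frame 7 starts at roll index 11: rolls=0,4 (sum=4), consumes 2 rolls
Frame 8 starts at roll index 13: rolls=5,5 (sum=10), consumes 2 rolls
Frame 9 starts at roll index 15: roll=10 (strike), consumes 1 roll
Frame 10 starts at roll index 16: 2 remaining rolls

Answer: 0 2 4 6 8 9 11 13 15 16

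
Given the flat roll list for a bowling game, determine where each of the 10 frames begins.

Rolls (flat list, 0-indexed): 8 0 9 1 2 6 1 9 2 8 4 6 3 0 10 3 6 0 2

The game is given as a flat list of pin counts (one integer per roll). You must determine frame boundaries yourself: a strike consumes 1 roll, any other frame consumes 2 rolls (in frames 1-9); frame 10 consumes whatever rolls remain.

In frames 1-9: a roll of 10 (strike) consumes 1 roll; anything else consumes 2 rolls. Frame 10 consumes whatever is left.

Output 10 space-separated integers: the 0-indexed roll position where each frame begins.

Frame 1 starts at roll index 0: rolls=8,0 (sum=8), consumes 2 rolls
Frame 2 starts at roll index 2: rolls=9,1 (sum=10), consumes 2 rolls
Frame 3 starts at roll index 4: rolls=2,6 (sum=8), consumes 2 rolls
Frame 4 starts at roll index 6: rolls=1,9 (sum=10), consumes 2 rolls
Frame 5 starts at roll index 8: rolls=2,8 (sum=10), consumes 2 rolls
Frame 6 starts at roll index 10: rolls=4,6 (sum=10), consumes 2 rolls
Frame 7 starts at roll index 12: rolls=3,0 (sum=3), consumes 2 rolls
Frame 8 starts at roll index 14: roll=10 (strike), consumes 1 roll
Frame 9 starts at roll index 15: rolls=3,6 (sum=9), consumes 2 rolls
Frame 10 starts at roll index 17: 2 remaining rolls

Answer: 0 2 4 6 8 10 12 14 15 17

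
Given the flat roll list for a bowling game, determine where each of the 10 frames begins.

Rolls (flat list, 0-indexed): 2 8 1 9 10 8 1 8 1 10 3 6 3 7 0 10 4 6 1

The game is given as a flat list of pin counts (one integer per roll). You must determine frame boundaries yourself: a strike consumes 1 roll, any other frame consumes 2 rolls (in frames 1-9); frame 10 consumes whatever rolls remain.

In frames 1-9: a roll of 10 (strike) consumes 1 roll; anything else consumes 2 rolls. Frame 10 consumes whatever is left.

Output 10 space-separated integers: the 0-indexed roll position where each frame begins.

Answer: 0 2 4 5 7 9 10 12 14 16

Derivation:
Frame 1 starts at roll index 0: rolls=2,8 (sum=10), consumes 2 rolls
Frame 2 starts at roll index 2: rolls=1,9 (sum=10), consumes 2 rolls
Frame 3 starts at roll index 4: roll=10 (strike), consumes 1 roll
Frame 4 starts at roll index 5: rolls=8,1 (sum=9), consumes 2 rolls
Frame 5 starts at roll index 7: rolls=8,1 (sum=9), consumes 2 rolls
Frame 6 starts at roll index 9: roll=10 (strike), consumes 1 roll
Frame 7 starts at roll index 10: rolls=3,6 (sum=9), consumes 2 rolls
Frame 8 starts at roll index 12: rolls=3,7 (sum=10), consumes 2 rolls
Frame 9 starts at roll index 14: rolls=0,10 (sum=10), consumes 2 rolls
Frame 10 starts at roll index 16: 3 remaining rolls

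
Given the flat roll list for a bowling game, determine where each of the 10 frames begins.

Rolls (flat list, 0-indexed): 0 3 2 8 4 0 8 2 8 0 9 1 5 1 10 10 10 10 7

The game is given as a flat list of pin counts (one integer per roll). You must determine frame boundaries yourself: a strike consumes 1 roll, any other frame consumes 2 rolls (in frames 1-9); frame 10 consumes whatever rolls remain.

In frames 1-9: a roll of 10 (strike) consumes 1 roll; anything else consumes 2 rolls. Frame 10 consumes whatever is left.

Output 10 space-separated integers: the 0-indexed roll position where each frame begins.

Frame 1 starts at roll index 0: rolls=0,3 (sum=3), consumes 2 rolls
Frame 2 starts at roll index 2: rolls=2,8 (sum=10), consumes 2 rolls
Frame 3 starts at roll index 4: rolls=4,0 (sum=4), consumes 2 rolls
Frame 4 starts at roll index 6: rolls=8,2 (sum=10), consumes 2 rolls
Frame 5 starts at roll index 8: rolls=8,0 (sum=8), consumes 2 rolls
Frame 6 starts at roll index 10: rolls=9,1 (sum=10), consumes 2 rolls
Frame 7 starts at roll index 12: rolls=5,1 (sum=6), consumes 2 rolls
Frame 8 starts at roll index 14: roll=10 (strike), consumes 1 roll
Frame 9 starts at roll index 15: roll=10 (strike), consumes 1 roll
Frame 10 starts at roll index 16: 3 remaining rolls

Answer: 0 2 4 6 8 10 12 14 15 16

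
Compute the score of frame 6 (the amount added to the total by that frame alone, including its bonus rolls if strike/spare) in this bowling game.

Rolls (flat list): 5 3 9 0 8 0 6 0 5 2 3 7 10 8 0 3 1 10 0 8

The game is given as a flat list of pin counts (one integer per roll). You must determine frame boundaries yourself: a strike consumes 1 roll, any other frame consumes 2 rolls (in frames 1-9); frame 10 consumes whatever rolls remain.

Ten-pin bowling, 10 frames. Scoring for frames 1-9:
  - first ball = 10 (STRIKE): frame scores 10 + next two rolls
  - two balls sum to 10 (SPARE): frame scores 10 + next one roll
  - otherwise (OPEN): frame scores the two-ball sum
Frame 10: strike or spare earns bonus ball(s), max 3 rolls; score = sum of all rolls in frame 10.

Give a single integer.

Answer: 20

Derivation:
Frame 1: OPEN (5+3=8). Cumulative: 8
Frame 2: OPEN (9+0=9). Cumulative: 17
Frame 3: OPEN (8+0=8). Cumulative: 25
Frame 4: OPEN (6+0=6). Cumulative: 31
Frame 5: OPEN (5+2=7). Cumulative: 38
Frame 6: SPARE (3+7=10). 10 + next roll (10) = 20. Cumulative: 58
Frame 7: STRIKE. 10 + next two rolls (8+0) = 18. Cumulative: 76
Frame 8: OPEN (8+0=8). Cumulative: 84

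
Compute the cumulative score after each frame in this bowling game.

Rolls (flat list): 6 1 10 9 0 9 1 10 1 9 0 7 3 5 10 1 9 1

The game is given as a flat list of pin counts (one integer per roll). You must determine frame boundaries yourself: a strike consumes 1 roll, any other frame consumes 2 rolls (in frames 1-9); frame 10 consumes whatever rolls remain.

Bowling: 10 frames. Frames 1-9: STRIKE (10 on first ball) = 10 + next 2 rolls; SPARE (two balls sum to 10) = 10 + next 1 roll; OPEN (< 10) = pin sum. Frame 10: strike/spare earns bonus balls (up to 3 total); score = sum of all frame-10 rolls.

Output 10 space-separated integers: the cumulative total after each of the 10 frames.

Frame 1: OPEN (6+1=7). Cumulative: 7
Frame 2: STRIKE. 10 + next two rolls (9+0) = 19. Cumulative: 26
Frame 3: OPEN (9+0=9). Cumulative: 35
Frame 4: SPARE (9+1=10). 10 + next roll (10) = 20. Cumulative: 55
Frame 5: STRIKE. 10 + next two rolls (1+9) = 20. Cumulative: 75
Frame 6: SPARE (1+9=10). 10 + next roll (0) = 10. Cumulative: 85
Frame 7: OPEN (0+7=7). Cumulative: 92
Frame 8: OPEN (3+5=8). Cumulative: 100
Frame 9: STRIKE. 10 + next two rolls (1+9) = 20. Cumulative: 120
Frame 10: SPARE. Sum of all frame-10 rolls (1+9+1) = 11. Cumulative: 131

Answer: 7 26 35 55 75 85 92 100 120 131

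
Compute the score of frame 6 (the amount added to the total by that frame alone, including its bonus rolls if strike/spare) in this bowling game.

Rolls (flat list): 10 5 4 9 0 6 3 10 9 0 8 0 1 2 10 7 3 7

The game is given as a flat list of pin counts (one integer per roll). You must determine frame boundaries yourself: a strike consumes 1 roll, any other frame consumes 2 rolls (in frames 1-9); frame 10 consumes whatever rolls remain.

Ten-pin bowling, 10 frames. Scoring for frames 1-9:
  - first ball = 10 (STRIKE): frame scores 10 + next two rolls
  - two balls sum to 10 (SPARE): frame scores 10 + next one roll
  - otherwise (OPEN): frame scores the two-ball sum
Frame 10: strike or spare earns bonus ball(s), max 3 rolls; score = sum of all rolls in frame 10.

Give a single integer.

Answer: 9

Derivation:
Frame 1: STRIKE. 10 + next two rolls (5+4) = 19. Cumulative: 19
Frame 2: OPEN (5+4=9). Cumulative: 28
Frame 3: OPEN (9+0=9). Cumulative: 37
Frame 4: OPEN (6+3=9). Cumulative: 46
Frame 5: STRIKE. 10 + next two rolls (9+0) = 19. Cumulative: 65
Frame 6: OPEN (9+0=9). Cumulative: 74
Frame 7: OPEN (8+0=8). Cumulative: 82
Frame 8: OPEN (1+2=3). Cumulative: 85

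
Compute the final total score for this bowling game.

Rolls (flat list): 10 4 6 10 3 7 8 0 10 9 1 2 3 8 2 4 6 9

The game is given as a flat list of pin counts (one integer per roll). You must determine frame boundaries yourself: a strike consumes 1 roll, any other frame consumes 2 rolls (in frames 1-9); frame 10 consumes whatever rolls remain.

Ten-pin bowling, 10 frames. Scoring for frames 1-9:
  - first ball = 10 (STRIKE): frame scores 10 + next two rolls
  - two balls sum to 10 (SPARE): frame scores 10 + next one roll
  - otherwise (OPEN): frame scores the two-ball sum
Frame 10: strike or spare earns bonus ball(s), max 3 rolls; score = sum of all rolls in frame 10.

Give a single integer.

Answer: 156

Derivation:
Frame 1: STRIKE. 10 + next two rolls (4+6) = 20. Cumulative: 20
Frame 2: SPARE (4+6=10). 10 + next roll (10) = 20. Cumulative: 40
Frame 3: STRIKE. 10 + next two rolls (3+7) = 20. Cumulative: 60
Frame 4: SPARE (3+7=10). 10 + next roll (8) = 18. Cumulative: 78
Frame 5: OPEN (8+0=8). Cumulative: 86
Frame 6: STRIKE. 10 + next two rolls (9+1) = 20. Cumulative: 106
Frame 7: SPARE (9+1=10). 10 + next roll (2) = 12. Cumulative: 118
Frame 8: OPEN (2+3=5). Cumulative: 123
Frame 9: SPARE (8+2=10). 10 + next roll (4) = 14. Cumulative: 137
Frame 10: SPARE. Sum of all frame-10 rolls (4+6+9) = 19. Cumulative: 156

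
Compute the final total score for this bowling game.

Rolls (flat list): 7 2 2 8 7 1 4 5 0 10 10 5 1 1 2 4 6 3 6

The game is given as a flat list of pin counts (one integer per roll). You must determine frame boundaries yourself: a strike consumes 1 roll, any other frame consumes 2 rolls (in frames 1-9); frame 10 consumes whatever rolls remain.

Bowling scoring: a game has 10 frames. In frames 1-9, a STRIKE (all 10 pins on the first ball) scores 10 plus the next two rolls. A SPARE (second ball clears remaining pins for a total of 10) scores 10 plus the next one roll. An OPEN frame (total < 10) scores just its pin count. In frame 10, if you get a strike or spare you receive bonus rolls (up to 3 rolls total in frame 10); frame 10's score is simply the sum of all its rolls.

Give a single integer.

Answer: 110

Derivation:
Frame 1: OPEN (7+2=9). Cumulative: 9
Frame 2: SPARE (2+8=10). 10 + next roll (7) = 17. Cumulative: 26
Frame 3: OPEN (7+1=8). Cumulative: 34
Frame 4: OPEN (4+5=9). Cumulative: 43
Frame 5: SPARE (0+10=10). 10 + next roll (10) = 20. Cumulative: 63
Frame 6: STRIKE. 10 + next two rolls (5+1) = 16. Cumulative: 79
Frame 7: OPEN (5+1=6). Cumulative: 85
Frame 8: OPEN (1+2=3). Cumulative: 88
Frame 9: SPARE (4+6=10). 10 + next roll (3) = 13. Cumulative: 101
Frame 10: OPEN. Sum of all frame-10 rolls (3+6) = 9. Cumulative: 110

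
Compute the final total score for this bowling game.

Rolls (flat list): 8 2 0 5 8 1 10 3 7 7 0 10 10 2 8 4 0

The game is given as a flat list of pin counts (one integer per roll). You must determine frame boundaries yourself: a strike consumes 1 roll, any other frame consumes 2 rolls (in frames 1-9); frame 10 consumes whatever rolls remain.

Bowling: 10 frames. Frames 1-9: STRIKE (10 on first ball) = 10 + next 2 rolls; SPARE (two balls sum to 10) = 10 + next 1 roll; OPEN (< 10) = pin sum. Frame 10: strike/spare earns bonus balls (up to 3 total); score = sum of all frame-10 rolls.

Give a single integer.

Answer: 128

Derivation:
Frame 1: SPARE (8+2=10). 10 + next roll (0) = 10. Cumulative: 10
Frame 2: OPEN (0+5=5). Cumulative: 15
Frame 3: OPEN (8+1=9). Cumulative: 24
Frame 4: STRIKE. 10 + next two rolls (3+7) = 20. Cumulative: 44
Frame 5: SPARE (3+7=10). 10 + next roll (7) = 17. Cumulative: 61
Frame 6: OPEN (7+0=7). Cumulative: 68
Frame 7: STRIKE. 10 + next two rolls (10+2) = 22. Cumulative: 90
Frame 8: STRIKE. 10 + next two rolls (2+8) = 20. Cumulative: 110
Frame 9: SPARE (2+8=10). 10 + next roll (4) = 14. Cumulative: 124
Frame 10: OPEN. Sum of all frame-10 rolls (4+0) = 4. Cumulative: 128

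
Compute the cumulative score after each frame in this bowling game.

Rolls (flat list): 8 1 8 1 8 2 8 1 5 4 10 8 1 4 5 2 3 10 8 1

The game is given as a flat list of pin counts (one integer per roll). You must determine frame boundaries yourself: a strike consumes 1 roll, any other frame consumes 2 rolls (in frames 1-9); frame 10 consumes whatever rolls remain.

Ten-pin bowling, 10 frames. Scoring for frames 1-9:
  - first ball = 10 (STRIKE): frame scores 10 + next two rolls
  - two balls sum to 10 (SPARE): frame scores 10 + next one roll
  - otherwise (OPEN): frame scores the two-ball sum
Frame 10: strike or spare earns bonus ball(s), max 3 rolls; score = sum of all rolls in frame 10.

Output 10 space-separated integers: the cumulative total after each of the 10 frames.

Frame 1: OPEN (8+1=9). Cumulative: 9
Frame 2: OPEN (8+1=9). Cumulative: 18
Frame 3: SPARE (8+2=10). 10 + next roll (8) = 18. Cumulative: 36
Frame 4: OPEN (8+1=9). Cumulative: 45
Frame 5: OPEN (5+4=9). Cumulative: 54
Frame 6: STRIKE. 10 + next two rolls (8+1) = 19. Cumulative: 73
Frame 7: OPEN (8+1=9). Cumulative: 82
Frame 8: OPEN (4+5=9). Cumulative: 91
Frame 9: OPEN (2+3=5). Cumulative: 96
Frame 10: STRIKE. Sum of all frame-10 rolls (10+8+1) = 19. Cumulative: 115

Answer: 9 18 36 45 54 73 82 91 96 115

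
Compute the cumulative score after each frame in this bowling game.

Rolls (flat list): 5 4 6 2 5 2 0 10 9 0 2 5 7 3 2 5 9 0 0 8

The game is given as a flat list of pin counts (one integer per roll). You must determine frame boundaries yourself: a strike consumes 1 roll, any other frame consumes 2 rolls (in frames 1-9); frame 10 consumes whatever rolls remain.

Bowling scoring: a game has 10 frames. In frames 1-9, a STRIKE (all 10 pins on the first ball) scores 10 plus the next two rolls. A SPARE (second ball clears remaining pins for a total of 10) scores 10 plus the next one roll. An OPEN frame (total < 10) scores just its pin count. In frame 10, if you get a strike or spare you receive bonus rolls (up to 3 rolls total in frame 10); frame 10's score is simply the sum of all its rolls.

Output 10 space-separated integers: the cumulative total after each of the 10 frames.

Answer: 9 17 24 43 52 59 71 78 87 95

Derivation:
Frame 1: OPEN (5+4=9). Cumulative: 9
Frame 2: OPEN (6+2=8). Cumulative: 17
Frame 3: OPEN (5+2=7). Cumulative: 24
Frame 4: SPARE (0+10=10). 10 + next roll (9) = 19. Cumulative: 43
Frame 5: OPEN (9+0=9). Cumulative: 52
Frame 6: OPEN (2+5=7). Cumulative: 59
Frame 7: SPARE (7+3=10). 10 + next roll (2) = 12. Cumulative: 71
Frame 8: OPEN (2+5=7). Cumulative: 78
Frame 9: OPEN (9+0=9). Cumulative: 87
Frame 10: OPEN. Sum of all frame-10 rolls (0+8) = 8. Cumulative: 95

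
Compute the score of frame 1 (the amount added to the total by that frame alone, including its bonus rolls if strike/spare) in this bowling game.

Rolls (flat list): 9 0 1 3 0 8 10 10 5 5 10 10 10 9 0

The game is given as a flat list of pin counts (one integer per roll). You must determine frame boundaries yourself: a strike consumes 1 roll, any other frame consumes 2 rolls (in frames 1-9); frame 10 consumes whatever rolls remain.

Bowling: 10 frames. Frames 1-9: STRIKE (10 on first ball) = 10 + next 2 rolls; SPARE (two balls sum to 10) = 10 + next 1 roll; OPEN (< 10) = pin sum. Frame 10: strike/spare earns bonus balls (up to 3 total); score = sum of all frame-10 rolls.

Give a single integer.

Frame 1: OPEN (9+0=9). Cumulative: 9
Frame 2: OPEN (1+3=4). Cumulative: 13
Frame 3: OPEN (0+8=8). Cumulative: 21

Answer: 9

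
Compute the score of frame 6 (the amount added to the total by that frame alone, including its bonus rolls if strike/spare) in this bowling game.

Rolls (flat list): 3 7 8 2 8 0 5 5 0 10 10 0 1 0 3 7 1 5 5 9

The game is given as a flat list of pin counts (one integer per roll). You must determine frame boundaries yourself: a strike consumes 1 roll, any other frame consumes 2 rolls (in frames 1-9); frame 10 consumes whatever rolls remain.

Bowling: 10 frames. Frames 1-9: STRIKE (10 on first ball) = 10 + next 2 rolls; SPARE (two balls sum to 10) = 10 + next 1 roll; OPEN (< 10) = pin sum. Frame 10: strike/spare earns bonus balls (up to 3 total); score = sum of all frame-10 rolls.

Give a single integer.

Answer: 11

Derivation:
Frame 1: SPARE (3+7=10). 10 + next roll (8) = 18. Cumulative: 18
Frame 2: SPARE (8+2=10). 10 + next roll (8) = 18. Cumulative: 36
Frame 3: OPEN (8+0=8). Cumulative: 44
Frame 4: SPARE (5+5=10). 10 + next roll (0) = 10. Cumulative: 54
Frame 5: SPARE (0+10=10). 10 + next roll (10) = 20. Cumulative: 74
Frame 6: STRIKE. 10 + next two rolls (0+1) = 11. Cumulative: 85
Frame 7: OPEN (0+1=1). Cumulative: 86
Frame 8: OPEN (0+3=3). Cumulative: 89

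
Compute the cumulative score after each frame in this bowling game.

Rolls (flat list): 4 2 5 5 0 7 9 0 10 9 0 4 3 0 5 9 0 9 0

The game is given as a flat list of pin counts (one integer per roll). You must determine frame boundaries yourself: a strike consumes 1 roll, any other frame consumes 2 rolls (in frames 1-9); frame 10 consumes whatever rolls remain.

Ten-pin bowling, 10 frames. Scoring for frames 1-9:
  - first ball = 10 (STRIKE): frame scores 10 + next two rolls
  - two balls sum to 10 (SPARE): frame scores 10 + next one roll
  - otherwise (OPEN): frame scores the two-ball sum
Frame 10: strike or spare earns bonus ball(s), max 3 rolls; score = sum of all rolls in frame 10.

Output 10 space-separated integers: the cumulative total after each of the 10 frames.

Frame 1: OPEN (4+2=6). Cumulative: 6
Frame 2: SPARE (5+5=10). 10 + next roll (0) = 10. Cumulative: 16
Frame 3: OPEN (0+7=7). Cumulative: 23
Frame 4: OPEN (9+0=9). Cumulative: 32
Frame 5: STRIKE. 10 + next two rolls (9+0) = 19. Cumulative: 51
Frame 6: OPEN (9+0=9). Cumulative: 60
Frame 7: OPEN (4+3=7). Cumulative: 67
Frame 8: OPEN (0+5=5). Cumulative: 72
Frame 9: OPEN (9+0=9). Cumulative: 81
Frame 10: OPEN. Sum of all frame-10 rolls (9+0) = 9. Cumulative: 90

Answer: 6 16 23 32 51 60 67 72 81 90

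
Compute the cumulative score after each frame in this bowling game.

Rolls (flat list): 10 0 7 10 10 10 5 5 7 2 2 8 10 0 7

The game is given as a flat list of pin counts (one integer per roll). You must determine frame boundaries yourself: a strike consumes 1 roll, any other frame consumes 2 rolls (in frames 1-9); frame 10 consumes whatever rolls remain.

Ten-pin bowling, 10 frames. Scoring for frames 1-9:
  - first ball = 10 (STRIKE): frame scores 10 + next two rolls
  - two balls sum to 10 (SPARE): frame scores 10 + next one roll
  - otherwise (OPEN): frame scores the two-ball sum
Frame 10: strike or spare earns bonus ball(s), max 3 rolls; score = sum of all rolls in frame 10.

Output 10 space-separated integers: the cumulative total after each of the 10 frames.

Frame 1: STRIKE. 10 + next two rolls (0+7) = 17. Cumulative: 17
Frame 2: OPEN (0+7=7). Cumulative: 24
Frame 3: STRIKE. 10 + next two rolls (10+10) = 30. Cumulative: 54
Frame 4: STRIKE. 10 + next two rolls (10+5) = 25. Cumulative: 79
Frame 5: STRIKE. 10 + next two rolls (5+5) = 20. Cumulative: 99
Frame 6: SPARE (5+5=10). 10 + next roll (7) = 17. Cumulative: 116
Frame 7: OPEN (7+2=9). Cumulative: 125
Frame 8: SPARE (2+8=10). 10 + next roll (10) = 20. Cumulative: 145
Frame 9: STRIKE. 10 + next two rolls (0+7) = 17. Cumulative: 162
Frame 10: OPEN. Sum of all frame-10 rolls (0+7) = 7. Cumulative: 169

Answer: 17 24 54 79 99 116 125 145 162 169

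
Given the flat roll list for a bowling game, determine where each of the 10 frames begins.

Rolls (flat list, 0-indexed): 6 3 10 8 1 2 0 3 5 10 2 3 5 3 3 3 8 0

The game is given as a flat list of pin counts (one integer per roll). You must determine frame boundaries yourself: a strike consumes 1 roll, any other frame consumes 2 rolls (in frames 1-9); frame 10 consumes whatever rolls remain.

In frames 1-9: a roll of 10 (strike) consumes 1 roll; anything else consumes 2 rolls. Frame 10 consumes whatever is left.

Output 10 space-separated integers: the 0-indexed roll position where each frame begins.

Frame 1 starts at roll index 0: rolls=6,3 (sum=9), consumes 2 rolls
Frame 2 starts at roll index 2: roll=10 (strike), consumes 1 roll
Frame 3 starts at roll index 3: rolls=8,1 (sum=9), consumes 2 rolls
Frame 4 starts at roll index 5: rolls=2,0 (sum=2), consumes 2 rolls
Frame 5 starts at roll index 7: rolls=3,5 (sum=8), consumes 2 rolls
Frame 6 starts at roll index 9: roll=10 (strike), consumes 1 roll
Frame 7 starts at roll index 10: rolls=2,3 (sum=5), consumes 2 rolls
Frame 8 starts at roll index 12: rolls=5,3 (sum=8), consumes 2 rolls
Frame 9 starts at roll index 14: rolls=3,3 (sum=6), consumes 2 rolls
Frame 10 starts at roll index 16: 2 remaining rolls

Answer: 0 2 3 5 7 9 10 12 14 16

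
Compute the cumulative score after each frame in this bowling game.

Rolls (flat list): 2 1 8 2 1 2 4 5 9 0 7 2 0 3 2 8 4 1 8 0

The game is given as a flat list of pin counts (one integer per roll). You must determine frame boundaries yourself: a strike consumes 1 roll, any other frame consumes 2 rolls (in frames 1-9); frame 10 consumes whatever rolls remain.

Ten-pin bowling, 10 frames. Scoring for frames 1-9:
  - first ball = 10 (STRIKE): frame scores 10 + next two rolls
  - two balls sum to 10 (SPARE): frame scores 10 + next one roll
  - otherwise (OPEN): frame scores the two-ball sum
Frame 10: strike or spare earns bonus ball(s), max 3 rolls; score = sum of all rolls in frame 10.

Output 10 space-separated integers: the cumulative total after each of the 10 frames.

Frame 1: OPEN (2+1=3). Cumulative: 3
Frame 2: SPARE (8+2=10). 10 + next roll (1) = 11. Cumulative: 14
Frame 3: OPEN (1+2=3). Cumulative: 17
Frame 4: OPEN (4+5=9). Cumulative: 26
Frame 5: OPEN (9+0=9). Cumulative: 35
Frame 6: OPEN (7+2=9). Cumulative: 44
Frame 7: OPEN (0+3=3). Cumulative: 47
Frame 8: SPARE (2+8=10). 10 + next roll (4) = 14. Cumulative: 61
Frame 9: OPEN (4+1=5). Cumulative: 66
Frame 10: OPEN. Sum of all frame-10 rolls (8+0) = 8. Cumulative: 74

Answer: 3 14 17 26 35 44 47 61 66 74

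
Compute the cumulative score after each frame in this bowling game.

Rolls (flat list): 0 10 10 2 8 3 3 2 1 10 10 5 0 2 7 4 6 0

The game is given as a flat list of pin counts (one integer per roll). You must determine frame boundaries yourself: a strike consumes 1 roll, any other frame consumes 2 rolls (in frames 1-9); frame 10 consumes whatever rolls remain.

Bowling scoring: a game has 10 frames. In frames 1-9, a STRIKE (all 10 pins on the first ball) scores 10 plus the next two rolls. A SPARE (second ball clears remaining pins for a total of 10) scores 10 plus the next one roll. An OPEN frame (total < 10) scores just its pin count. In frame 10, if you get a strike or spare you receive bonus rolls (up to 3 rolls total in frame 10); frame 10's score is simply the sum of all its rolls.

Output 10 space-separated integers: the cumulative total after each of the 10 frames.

Frame 1: SPARE (0+10=10). 10 + next roll (10) = 20. Cumulative: 20
Frame 2: STRIKE. 10 + next two rolls (2+8) = 20. Cumulative: 40
Frame 3: SPARE (2+8=10). 10 + next roll (3) = 13. Cumulative: 53
Frame 4: OPEN (3+3=6). Cumulative: 59
Frame 5: OPEN (2+1=3). Cumulative: 62
Frame 6: STRIKE. 10 + next two rolls (10+5) = 25. Cumulative: 87
Frame 7: STRIKE. 10 + next two rolls (5+0) = 15. Cumulative: 102
Frame 8: OPEN (5+0=5). Cumulative: 107
Frame 9: OPEN (2+7=9). Cumulative: 116
Frame 10: SPARE. Sum of all frame-10 rolls (4+6+0) = 10. Cumulative: 126

Answer: 20 40 53 59 62 87 102 107 116 126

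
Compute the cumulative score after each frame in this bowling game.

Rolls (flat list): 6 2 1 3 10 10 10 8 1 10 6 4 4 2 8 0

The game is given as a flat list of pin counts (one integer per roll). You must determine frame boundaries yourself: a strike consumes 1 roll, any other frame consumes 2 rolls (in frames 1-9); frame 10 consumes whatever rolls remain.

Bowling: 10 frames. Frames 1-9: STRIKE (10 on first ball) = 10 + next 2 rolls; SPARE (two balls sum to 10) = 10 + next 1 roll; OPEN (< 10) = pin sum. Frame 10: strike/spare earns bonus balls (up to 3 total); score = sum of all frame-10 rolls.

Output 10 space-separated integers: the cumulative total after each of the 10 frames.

Answer: 8 12 42 70 89 98 118 132 138 146

Derivation:
Frame 1: OPEN (6+2=8). Cumulative: 8
Frame 2: OPEN (1+3=4). Cumulative: 12
Frame 3: STRIKE. 10 + next two rolls (10+10) = 30. Cumulative: 42
Frame 4: STRIKE. 10 + next two rolls (10+8) = 28. Cumulative: 70
Frame 5: STRIKE. 10 + next two rolls (8+1) = 19. Cumulative: 89
Frame 6: OPEN (8+1=9). Cumulative: 98
Frame 7: STRIKE. 10 + next two rolls (6+4) = 20. Cumulative: 118
Frame 8: SPARE (6+4=10). 10 + next roll (4) = 14. Cumulative: 132
Frame 9: OPEN (4+2=6). Cumulative: 138
Frame 10: OPEN. Sum of all frame-10 rolls (8+0) = 8. Cumulative: 146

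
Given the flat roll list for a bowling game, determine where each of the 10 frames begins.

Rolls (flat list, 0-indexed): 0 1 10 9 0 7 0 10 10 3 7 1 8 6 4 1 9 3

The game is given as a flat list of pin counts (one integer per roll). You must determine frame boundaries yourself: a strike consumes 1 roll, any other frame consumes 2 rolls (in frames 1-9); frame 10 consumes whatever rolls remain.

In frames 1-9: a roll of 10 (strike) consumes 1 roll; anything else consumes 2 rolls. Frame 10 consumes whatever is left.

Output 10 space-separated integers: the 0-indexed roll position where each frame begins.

Frame 1 starts at roll index 0: rolls=0,1 (sum=1), consumes 2 rolls
Frame 2 starts at roll index 2: roll=10 (strike), consumes 1 roll
Frame 3 starts at roll index 3: rolls=9,0 (sum=9), consumes 2 rolls
Frame 4 starts at roll index 5: rolls=7,0 (sum=7), consumes 2 rolls
Frame 5 starts at roll index 7: roll=10 (strike), consumes 1 roll
Frame 6 starts at roll index 8: roll=10 (strike), consumes 1 roll
Frame 7 starts at roll index 9: rolls=3,7 (sum=10), consumes 2 rolls
Frame 8 starts at roll index 11: rolls=1,8 (sum=9), consumes 2 rolls
Frame 9 starts at roll index 13: rolls=6,4 (sum=10), consumes 2 rolls
Frame 10 starts at roll index 15: 3 remaining rolls

Answer: 0 2 3 5 7 8 9 11 13 15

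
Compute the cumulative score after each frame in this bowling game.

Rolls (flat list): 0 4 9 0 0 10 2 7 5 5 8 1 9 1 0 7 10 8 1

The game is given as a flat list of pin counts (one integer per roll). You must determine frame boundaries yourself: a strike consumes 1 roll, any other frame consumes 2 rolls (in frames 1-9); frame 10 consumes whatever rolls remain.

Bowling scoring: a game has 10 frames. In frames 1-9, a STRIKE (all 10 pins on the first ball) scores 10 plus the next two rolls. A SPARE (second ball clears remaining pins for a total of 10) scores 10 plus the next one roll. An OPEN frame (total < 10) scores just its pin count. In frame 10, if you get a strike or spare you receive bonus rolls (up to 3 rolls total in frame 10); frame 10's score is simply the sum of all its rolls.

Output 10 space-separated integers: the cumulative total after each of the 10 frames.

Frame 1: OPEN (0+4=4). Cumulative: 4
Frame 2: OPEN (9+0=9). Cumulative: 13
Frame 3: SPARE (0+10=10). 10 + next roll (2) = 12. Cumulative: 25
Frame 4: OPEN (2+7=9). Cumulative: 34
Frame 5: SPARE (5+5=10). 10 + next roll (8) = 18. Cumulative: 52
Frame 6: OPEN (8+1=9). Cumulative: 61
Frame 7: SPARE (9+1=10). 10 + next roll (0) = 10. Cumulative: 71
Frame 8: OPEN (0+7=7). Cumulative: 78
Frame 9: STRIKE. 10 + next two rolls (8+1) = 19. Cumulative: 97
Frame 10: OPEN. Sum of all frame-10 rolls (8+1) = 9. Cumulative: 106

Answer: 4 13 25 34 52 61 71 78 97 106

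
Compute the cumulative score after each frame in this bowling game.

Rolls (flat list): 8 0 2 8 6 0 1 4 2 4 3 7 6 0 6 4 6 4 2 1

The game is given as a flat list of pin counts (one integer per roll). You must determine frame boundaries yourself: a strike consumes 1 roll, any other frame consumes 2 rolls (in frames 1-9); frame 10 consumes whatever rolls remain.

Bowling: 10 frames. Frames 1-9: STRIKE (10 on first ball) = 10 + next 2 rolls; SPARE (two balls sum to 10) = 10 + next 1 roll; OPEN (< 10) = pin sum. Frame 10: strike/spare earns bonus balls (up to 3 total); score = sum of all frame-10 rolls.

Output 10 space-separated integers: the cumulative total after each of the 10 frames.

Frame 1: OPEN (8+0=8). Cumulative: 8
Frame 2: SPARE (2+8=10). 10 + next roll (6) = 16. Cumulative: 24
Frame 3: OPEN (6+0=6). Cumulative: 30
Frame 4: OPEN (1+4=5). Cumulative: 35
Frame 5: OPEN (2+4=6). Cumulative: 41
Frame 6: SPARE (3+7=10). 10 + next roll (6) = 16. Cumulative: 57
Frame 7: OPEN (6+0=6). Cumulative: 63
Frame 8: SPARE (6+4=10). 10 + next roll (6) = 16. Cumulative: 79
Frame 9: SPARE (6+4=10). 10 + next roll (2) = 12. Cumulative: 91
Frame 10: OPEN. Sum of all frame-10 rolls (2+1) = 3. Cumulative: 94

Answer: 8 24 30 35 41 57 63 79 91 94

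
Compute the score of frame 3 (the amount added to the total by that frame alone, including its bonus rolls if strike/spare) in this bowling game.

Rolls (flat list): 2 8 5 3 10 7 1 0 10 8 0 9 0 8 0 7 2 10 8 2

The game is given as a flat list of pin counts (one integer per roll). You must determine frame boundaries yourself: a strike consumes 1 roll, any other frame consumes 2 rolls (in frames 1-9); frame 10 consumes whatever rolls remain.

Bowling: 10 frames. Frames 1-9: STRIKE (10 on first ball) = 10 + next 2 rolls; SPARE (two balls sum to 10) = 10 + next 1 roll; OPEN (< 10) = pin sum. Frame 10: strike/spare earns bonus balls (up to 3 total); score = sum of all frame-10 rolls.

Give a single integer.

Answer: 18

Derivation:
Frame 1: SPARE (2+8=10). 10 + next roll (5) = 15. Cumulative: 15
Frame 2: OPEN (5+3=8). Cumulative: 23
Frame 3: STRIKE. 10 + next two rolls (7+1) = 18. Cumulative: 41
Frame 4: OPEN (7+1=8). Cumulative: 49
Frame 5: SPARE (0+10=10). 10 + next roll (8) = 18. Cumulative: 67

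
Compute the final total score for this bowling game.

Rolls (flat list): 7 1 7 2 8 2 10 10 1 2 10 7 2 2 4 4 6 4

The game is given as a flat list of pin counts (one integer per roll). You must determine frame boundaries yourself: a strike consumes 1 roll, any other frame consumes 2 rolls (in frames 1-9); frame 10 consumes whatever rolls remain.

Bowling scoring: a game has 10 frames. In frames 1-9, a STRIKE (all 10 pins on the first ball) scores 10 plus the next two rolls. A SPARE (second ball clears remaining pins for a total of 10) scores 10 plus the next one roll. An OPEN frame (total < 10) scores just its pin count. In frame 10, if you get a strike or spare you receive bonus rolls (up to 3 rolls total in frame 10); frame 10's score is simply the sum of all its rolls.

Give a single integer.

Answer: 122

Derivation:
Frame 1: OPEN (7+1=8). Cumulative: 8
Frame 2: OPEN (7+2=9). Cumulative: 17
Frame 3: SPARE (8+2=10). 10 + next roll (10) = 20. Cumulative: 37
Frame 4: STRIKE. 10 + next two rolls (10+1) = 21. Cumulative: 58
Frame 5: STRIKE. 10 + next two rolls (1+2) = 13. Cumulative: 71
Frame 6: OPEN (1+2=3). Cumulative: 74
Frame 7: STRIKE. 10 + next two rolls (7+2) = 19. Cumulative: 93
Frame 8: OPEN (7+2=9). Cumulative: 102
Frame 9: OPEN (2+4=6). Cumulative: 108
Frame 10: SPARE. Sum of all frame-10 rolls (4+6+4) = 14. Cumulative: 122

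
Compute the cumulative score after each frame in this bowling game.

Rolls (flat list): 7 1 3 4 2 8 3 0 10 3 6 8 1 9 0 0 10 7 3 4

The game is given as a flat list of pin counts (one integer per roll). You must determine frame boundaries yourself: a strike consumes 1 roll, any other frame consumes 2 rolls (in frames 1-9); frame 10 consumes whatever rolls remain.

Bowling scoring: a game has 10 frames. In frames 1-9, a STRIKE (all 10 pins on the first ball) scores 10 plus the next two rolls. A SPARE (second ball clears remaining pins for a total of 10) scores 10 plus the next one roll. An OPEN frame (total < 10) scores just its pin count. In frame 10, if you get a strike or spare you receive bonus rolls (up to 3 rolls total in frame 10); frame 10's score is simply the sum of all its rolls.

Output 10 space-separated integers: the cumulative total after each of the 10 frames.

Answer: 8 15 28 31 50 59 68 77 94 108

Derivation:
Frame 1: OPEN (7+1=8). Cumulative: 8
Frame 2: OPEN (3+4=7). Cumulative: 15
Frame 3: SPARE (2+8=10). 10 + next roll (3) = 13. Cumulative: 28
Frame 4: OPEN (3+0=3). Cumulative: 31
Frame 5: STRIKE. 10 + next two rolls (3+6) = 19. Cumulative: 50
Frame 6: OPEN (3+6=9). Cumulative: 59
Frame 7: OPEN (8+1=9). Cumulative: 68
Frame 8: OPEN (9+0=9). Cumulative: 77
Frame 9: SPARE (0+10=10). 10 + next roll (7) = 17. Cumulative: 94
Frame 10: SPARE. Sum of all frame-10 rolls (7+3+4) = 14. Cumulative: 108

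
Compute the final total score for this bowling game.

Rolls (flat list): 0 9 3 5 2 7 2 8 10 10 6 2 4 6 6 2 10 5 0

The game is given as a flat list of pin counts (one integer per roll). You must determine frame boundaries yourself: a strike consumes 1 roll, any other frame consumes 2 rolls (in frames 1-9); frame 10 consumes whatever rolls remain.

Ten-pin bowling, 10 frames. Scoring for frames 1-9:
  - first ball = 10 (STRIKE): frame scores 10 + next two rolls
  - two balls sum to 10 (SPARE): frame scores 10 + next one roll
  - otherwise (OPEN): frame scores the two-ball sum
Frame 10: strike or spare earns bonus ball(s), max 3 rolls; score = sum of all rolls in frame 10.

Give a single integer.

Answer: 137

Derivation:
Frame 1: OPEN (0+9=9). Cumulative: 9
Frame 2: OPEN (3+5=8). Cumulative: 17
Frame 3: OPEN (2+7=9). Cumulative: 26
Frame 4: SPARE (2+8=10). 10 + next roll (10) = 20. Cumulative: 46
Frame 5: STRIKE. 10 + next two rolls (10+6) = 26. Cumulative: 72
Frame 6: STRIKE. 10 + next two rolls (6+2) = 18. Cumulative: 90
Frame 7: OPEN (6+2=8). Cumulative: 98
Frame 8: SPARE (4+6=10). 10 + next roll (6) = 16. Cumulative: 114
Frame 9: OPEN (6+2=8). Cumulative: 122
Frame 10: STRIKE. Sum of all frame-10 rolls (10+5+0) = 15. Cumulative: 137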